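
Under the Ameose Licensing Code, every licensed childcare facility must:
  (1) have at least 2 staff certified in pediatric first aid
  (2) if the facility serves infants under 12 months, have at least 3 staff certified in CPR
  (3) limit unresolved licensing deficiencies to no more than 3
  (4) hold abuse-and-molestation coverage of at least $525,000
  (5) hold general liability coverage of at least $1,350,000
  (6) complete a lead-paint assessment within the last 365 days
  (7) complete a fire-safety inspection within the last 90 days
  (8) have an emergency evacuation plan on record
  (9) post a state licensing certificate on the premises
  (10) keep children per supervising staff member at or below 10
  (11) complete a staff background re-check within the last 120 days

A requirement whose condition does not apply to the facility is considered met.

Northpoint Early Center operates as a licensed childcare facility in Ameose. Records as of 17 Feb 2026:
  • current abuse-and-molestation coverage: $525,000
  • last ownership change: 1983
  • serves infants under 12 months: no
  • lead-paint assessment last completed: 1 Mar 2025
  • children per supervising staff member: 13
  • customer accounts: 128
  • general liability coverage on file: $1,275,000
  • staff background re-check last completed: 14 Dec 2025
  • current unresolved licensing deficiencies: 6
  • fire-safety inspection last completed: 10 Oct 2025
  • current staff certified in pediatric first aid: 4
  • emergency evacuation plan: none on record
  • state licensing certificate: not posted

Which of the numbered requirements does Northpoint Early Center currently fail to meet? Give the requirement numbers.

3, 5, 7, 8, 9, 10

1. staff certified in pediatric first aid 4 ≥ 2 → met
2. condition 'serves infants under 12 months' does not hold → requirement n/a → met
3. unresolved licensing deficiencies 6 > 3 → not met
4. abuse-and-molestation coverage $525,000 ≥ $525,000 → met
5. general liability coverage $1,275,000 < $1,350,000 → not met
6. lead-paint assessment 353 days ago vs limit 365 → met
7. fire-safety inspection 130 days ago vs limit 90 → not met
8. emergency evacuation plan absent → not met
9. state licensing certificate absent → not met
10. children per supervising staff member 13 > 10 → not met
11. staff background re-check 65 days ago vs limit 120 → met
Not met: 3, 5, 7, 8, 9, 10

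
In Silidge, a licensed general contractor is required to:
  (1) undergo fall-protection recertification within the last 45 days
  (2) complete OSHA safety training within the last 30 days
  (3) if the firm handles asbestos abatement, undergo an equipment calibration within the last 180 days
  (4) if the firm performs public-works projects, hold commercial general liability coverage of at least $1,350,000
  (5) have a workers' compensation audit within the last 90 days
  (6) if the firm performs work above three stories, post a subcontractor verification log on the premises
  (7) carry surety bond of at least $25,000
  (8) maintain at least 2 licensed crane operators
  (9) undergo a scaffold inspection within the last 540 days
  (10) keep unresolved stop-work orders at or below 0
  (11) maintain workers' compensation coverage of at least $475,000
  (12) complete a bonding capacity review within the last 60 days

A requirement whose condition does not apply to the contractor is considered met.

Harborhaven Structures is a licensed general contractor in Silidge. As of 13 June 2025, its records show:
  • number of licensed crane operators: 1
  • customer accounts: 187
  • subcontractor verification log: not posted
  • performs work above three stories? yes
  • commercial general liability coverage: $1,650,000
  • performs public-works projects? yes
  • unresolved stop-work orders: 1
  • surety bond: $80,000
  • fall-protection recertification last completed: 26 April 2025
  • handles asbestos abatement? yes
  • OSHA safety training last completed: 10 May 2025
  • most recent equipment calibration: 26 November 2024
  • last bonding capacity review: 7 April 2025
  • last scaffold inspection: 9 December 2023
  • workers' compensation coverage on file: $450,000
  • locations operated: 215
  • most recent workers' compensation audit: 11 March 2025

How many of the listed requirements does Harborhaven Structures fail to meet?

10

1. fall-protection recertification 48 days ago vs limit 45 → not met
2. OSHA safety training 34 days ago vs limit 30 → not met
3. condition 'handles asbestos abatement' holds; equipment calibration 199 days ago vs limit 180 → not met
4. condition 'performs public-works projects' holds; commercial general liability coverage $1,650,000 ≥ $1,350,000 → met
5. workers' compensation audit 94 days ago vs limit 90 → not met
6. condition 'performs work above three stories' holds; subcontractor verification log absent → not met
7. surety bond $80,000 ≥ $25,000 → met
8. licensed crane operators 1 < 2 → not met
9. scaffold inspection 552 days ago vs limit 540 → not met
10. unresolved stop-work orders 1 > 0 → not met
11. workers' compensation coverage $450,000 < $475,000 → not met
12. bonding capacity review 67 days ago vs limit 60 → not met
Not met: 10 of 12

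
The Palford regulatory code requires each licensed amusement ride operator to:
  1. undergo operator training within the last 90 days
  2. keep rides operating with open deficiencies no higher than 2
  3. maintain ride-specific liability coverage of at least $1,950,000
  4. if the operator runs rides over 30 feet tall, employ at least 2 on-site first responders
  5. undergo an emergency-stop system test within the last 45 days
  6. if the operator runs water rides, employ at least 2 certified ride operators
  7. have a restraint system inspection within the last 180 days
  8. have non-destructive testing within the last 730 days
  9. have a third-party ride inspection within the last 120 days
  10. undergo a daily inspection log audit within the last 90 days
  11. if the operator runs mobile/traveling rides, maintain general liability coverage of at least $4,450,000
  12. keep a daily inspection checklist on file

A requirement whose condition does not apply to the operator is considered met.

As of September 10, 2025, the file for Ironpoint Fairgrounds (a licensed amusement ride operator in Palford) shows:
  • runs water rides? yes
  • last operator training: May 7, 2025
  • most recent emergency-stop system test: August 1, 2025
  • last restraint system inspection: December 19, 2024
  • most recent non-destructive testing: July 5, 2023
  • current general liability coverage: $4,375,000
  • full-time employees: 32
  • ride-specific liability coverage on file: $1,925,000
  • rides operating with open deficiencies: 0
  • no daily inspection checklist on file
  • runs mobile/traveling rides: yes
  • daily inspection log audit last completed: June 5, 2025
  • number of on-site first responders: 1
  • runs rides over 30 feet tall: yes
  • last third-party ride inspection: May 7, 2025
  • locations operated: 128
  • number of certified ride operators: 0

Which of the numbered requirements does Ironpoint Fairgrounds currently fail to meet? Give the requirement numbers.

1. operator training 126 days ago vs limit 90 → not met
2. rides operating with open deficiencies 0 ≤ 2 → met
3. ride-specific liability coverage $1,925,000 < $1,950,000 → not met
4. condition 'runs rides over 30 feet tall' holds; on-site first responders 1 < 2 → not met
5. emergency-stop system test 40 days ago vs limit 45 → met
6. condition 'runs water rides' holds; certified ride operators 0 < 2 → not met
7. restraint system inspection 265 days ago vs limit 180 → not met
8. non-destructive testing 798 days ago vs limit 730 → not met
9. third-party ride inspection 126 days ago vs limit 120 → not met
10. daily inspection log audit 97 days ago vs limit 90 → not met
11. condition 'runs mobile/traveling rides' holds; general liability coverage $4,375,000 < $4,450,000 → not met
12. daily inspection checklist absent → not met
Not met: 1, 3, 4, 6, 7, 8, 9, 10, 11, 12

1, 3, 4, 6, 7, 8, 9, 10, 11, 12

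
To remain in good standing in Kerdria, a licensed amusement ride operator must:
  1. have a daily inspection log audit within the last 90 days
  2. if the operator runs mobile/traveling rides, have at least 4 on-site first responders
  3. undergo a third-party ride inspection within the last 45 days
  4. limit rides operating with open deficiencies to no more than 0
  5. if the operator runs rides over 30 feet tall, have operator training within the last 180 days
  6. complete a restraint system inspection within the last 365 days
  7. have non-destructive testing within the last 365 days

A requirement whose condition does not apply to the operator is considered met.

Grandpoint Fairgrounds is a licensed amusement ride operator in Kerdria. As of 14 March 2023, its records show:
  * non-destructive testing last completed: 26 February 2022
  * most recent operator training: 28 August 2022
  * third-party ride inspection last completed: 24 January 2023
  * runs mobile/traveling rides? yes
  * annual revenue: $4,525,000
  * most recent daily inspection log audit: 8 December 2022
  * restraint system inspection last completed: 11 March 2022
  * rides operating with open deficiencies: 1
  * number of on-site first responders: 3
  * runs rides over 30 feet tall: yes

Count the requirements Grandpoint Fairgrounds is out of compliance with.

1. daily inspection log audit 96 days ago vs limit 90 → not met
2. condition 'runs mobile/traveling rides' holds; on-site first responders 3 < 4 → not met
3. third-party ride inspection 49 days ago vs limit 45 → not met
4. rides operating with open deficiencies 1 > 0 → not met
5. condition 'runs rides over 30 feet tall' holds; operator training 198 days ago vs limit 180 → not met
6. restraint system inspection 368 days ago vs limit 365 → not met
7. non-destructive testing 381 days ago vs limit 365 → not met
Not met: 7 of 7

7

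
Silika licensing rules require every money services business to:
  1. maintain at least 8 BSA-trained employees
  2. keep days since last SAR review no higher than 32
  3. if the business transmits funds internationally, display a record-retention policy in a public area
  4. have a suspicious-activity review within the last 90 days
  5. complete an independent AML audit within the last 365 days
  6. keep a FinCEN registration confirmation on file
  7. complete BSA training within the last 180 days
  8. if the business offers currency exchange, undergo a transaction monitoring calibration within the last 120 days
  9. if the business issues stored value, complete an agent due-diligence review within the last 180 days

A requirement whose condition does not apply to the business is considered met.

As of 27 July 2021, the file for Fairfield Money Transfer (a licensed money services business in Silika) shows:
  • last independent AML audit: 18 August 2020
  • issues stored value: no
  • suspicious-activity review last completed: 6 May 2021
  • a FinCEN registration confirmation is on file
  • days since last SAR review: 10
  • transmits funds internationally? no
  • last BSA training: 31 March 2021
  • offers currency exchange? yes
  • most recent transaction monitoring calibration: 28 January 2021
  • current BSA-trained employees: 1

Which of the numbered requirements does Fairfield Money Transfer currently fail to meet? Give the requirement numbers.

1, 8

1. BSA-trained employees 1 < 8 → not met
2. days since last SAR review 10 ≤ 32 → met
3. condition 'transmits funds internationally' does not hold → requirement n/a → met
4. suspicious-activity review 82 days ago vs limit 90 → met
5. independent AML audit 343 days ago vs limit 365 → met
6. FinCEN registration confirmation present → met
7. BSA training 118 days ago vs limit 180 → met
8. condition 'offers currency exchange' holds; transaction monitoring calibration 180 days ago vs limit 120 → not met
9. condition 'issues stored value' does not hold → requirement n/a → met
Not met: 1, 8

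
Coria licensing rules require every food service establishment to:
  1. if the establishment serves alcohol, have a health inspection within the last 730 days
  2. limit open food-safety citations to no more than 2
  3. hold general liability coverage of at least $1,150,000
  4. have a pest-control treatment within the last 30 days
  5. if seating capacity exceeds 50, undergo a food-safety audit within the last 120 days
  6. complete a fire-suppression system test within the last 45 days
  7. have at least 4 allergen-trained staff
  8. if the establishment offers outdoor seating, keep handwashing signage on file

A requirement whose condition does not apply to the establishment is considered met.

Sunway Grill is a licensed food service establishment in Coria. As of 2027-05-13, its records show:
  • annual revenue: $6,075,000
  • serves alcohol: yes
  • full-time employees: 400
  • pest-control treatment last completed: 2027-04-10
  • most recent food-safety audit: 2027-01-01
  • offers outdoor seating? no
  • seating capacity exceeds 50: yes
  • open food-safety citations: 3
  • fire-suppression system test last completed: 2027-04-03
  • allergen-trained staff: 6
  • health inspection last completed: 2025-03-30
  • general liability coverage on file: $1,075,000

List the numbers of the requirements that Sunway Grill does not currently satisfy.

1. condition 'serves alcohol' holds; health inspection 774 days ago vs limit 730 → not met
2. open food-safety citations 3 > 2 → not met
3. general liability coverage $1,075,000 < $1,150,000 → not met
4. pest-control treatment 33 days ago vs limit 30 → not met
5. condition 'seating capacity exceeds 50' holds; food-safety audit 132 days ago vs limit 120 → not met
6. fire-suppression system test 40 days ago vs limit 45 → met
7. allergen-trained staff 6 ≥ 4 → met
8. condition 'offers outdoor seating' does not hold → requirement n/a → met
Not met: 1, 2, 3, 4, 5

1, 2, 3, 4, 5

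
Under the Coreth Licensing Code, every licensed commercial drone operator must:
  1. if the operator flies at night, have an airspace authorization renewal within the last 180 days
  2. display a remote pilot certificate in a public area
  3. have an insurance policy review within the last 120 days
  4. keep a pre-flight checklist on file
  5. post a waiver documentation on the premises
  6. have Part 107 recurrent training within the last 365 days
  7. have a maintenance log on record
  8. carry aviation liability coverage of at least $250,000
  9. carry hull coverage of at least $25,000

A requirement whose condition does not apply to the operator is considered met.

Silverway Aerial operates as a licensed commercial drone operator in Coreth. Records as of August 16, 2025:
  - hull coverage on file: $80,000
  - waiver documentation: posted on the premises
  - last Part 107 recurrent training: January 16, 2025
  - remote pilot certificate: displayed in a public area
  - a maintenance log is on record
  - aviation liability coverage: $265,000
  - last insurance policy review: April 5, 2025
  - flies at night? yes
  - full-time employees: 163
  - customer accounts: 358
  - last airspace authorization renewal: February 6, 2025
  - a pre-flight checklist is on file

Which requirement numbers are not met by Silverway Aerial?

1. condition 'flies at night' holds; airspace authorization renewal 191 days ago vs limit 180 → not met
2. remote pilot certificate present → met
3. insurance policy review 133 days ago vs limit 120 → not met
4. pre-flight checklist present → met
5. waiver documentation present → met
6. Part 107 recurrent training 212 days ago vs limit 365 → met
7. maintenance log present → met
8. aviation liability coverage $265,000 ≥ $250,000 → met
9. hull coverage $80,000 ≥ $25,000 → met
Not met: 1, 3

1, 3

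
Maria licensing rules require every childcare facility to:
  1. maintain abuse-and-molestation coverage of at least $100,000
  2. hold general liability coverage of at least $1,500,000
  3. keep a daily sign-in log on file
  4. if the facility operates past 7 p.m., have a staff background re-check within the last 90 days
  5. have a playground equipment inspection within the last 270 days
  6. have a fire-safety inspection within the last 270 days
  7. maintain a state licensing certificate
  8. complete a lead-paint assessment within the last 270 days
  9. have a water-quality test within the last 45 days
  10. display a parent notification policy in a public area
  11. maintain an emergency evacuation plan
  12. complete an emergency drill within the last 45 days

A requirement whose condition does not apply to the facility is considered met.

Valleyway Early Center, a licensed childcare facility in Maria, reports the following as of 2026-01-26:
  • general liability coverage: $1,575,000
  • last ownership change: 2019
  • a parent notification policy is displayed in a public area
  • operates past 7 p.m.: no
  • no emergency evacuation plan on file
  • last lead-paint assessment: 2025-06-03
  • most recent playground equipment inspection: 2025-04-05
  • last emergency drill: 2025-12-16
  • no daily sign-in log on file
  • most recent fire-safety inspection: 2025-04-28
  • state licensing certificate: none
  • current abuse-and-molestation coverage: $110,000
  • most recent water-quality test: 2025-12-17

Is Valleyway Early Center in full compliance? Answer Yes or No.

No

1. abuse-and-molestation coverage $110,000 ≥ $100,000 → met
2. general liability coverage $1,575,000 ≥ $1,500,000 → met
3. daily sign-in log absent → not met
4. condition 'operates past 7 p.m.' does not hold → requirement n/a → met
5. playground equipment inspection 296 days ago vs limit 270 → not met
6. fire-safety inspection 273 days ago vs limit 270 → not met
7. state licensing certificate absent → not met
8. lead-paint assessment 237 days ago vs limit 270 → met
9. water-quality test 40 days ago vs limit 45 → met
10. parent notification policy present → met
11. emergency evacuation plan absent → not met
12. emergency drill 41 days ago vs limit 45 → met
Not met: 3, 5, 6, 7, 11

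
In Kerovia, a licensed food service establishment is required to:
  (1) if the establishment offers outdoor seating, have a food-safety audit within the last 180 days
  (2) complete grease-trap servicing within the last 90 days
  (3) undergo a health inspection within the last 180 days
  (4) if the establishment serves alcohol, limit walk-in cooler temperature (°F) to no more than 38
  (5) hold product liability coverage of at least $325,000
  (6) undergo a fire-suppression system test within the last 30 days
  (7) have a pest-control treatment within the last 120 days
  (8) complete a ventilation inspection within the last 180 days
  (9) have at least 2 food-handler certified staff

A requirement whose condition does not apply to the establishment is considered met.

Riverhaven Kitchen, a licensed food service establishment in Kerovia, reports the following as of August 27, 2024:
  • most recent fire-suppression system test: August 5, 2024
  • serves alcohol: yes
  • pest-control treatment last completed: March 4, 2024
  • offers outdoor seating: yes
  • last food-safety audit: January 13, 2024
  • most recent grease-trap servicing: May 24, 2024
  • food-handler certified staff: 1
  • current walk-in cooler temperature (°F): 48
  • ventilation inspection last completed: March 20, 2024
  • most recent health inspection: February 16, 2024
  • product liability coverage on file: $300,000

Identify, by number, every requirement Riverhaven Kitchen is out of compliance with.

1, 2, 3, 4, 5, 7, 9

1. condition 'offers outdoor seating' holds; food-safety audit 227 days ago vs limit 180 → not met
2. grease-trap servicing 95 days ago vs limit 90 → not met
3. health inspection 193 days ago vs limit 180 → not met
4. condition 'serves alcohol' holds; walk-in cooler temperature (°F) 48 > 38 → not met
5. product liability coverage $300,000 < $325,000 → not met
6. fire-suppression system test 22 days ago vs limit 30 → met
7. pest-control treatment 176 days ago vs limit 120 → not met
8. ventilation inspection 160 days ago vs limit 180 → met
9. food-handler certified staff 1 < 2 → not met
Not met: 1, 2, 3, 4, 5, 7, 9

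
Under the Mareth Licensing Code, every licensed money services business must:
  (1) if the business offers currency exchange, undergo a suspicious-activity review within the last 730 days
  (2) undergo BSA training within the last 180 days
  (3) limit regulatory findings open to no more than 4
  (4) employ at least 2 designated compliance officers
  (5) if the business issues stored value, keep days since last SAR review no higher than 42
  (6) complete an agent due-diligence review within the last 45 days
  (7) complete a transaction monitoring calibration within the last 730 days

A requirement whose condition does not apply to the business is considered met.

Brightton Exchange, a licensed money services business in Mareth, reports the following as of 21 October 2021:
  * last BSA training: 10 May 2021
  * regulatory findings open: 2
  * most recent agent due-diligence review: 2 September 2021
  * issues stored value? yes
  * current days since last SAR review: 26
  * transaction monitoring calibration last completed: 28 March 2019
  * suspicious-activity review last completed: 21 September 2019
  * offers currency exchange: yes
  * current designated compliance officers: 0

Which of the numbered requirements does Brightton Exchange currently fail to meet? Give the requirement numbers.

1. condition 'offers currency exchange' holds; suspicious-activity review 761 days ago vs limit 730 → not met
2. BSA training 164 days ago vs limit 180 → met
3. regulatory findings open 2 ≤ 4 → met
4. designated compliance officers 0 < 2 → not met
5. condition 'issues stored value' holds; days since last SAR review 26 ≤ 42 → met
6. agent due-diligence review 49 days ago vs limit 45 → not met
7. transaction monitoring calibration 938 days ago vs limit 730 → not met
Not met: 1, 4, 6, 7

1, 4, 6, 7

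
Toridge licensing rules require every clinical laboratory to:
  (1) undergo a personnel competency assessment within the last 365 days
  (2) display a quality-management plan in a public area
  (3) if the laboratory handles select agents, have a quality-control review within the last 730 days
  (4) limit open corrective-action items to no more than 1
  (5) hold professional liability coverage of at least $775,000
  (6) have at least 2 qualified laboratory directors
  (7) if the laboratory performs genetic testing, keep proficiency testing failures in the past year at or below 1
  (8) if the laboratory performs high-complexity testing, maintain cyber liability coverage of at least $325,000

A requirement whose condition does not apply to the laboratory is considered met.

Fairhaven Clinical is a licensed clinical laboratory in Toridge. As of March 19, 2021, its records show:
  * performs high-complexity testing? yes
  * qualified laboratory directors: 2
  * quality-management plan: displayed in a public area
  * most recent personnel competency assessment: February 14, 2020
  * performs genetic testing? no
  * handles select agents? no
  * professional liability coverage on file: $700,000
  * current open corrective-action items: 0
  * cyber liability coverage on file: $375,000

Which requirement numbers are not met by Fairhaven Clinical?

1, 5

1. personnel competency assessment 399 days ago vs limit 365 → not met
2. quality-management plan present → met
3. condition 'handles select agents' does not hold → requirement n/a → met
4. open corrective-action items 0 ≤ 1 → met
5. professional liability coverage $700,000 < $775,000 → not met
6. qualified laboratory directors 2 ≥ 2 → met
7. condition 'performs genetic testing' does not hold → requirement n/a → met
8. condition 'performs high-complexity testing' holds; cyber liability coverage $375,000 ≥ $325,000 → met
Not met: 1, 5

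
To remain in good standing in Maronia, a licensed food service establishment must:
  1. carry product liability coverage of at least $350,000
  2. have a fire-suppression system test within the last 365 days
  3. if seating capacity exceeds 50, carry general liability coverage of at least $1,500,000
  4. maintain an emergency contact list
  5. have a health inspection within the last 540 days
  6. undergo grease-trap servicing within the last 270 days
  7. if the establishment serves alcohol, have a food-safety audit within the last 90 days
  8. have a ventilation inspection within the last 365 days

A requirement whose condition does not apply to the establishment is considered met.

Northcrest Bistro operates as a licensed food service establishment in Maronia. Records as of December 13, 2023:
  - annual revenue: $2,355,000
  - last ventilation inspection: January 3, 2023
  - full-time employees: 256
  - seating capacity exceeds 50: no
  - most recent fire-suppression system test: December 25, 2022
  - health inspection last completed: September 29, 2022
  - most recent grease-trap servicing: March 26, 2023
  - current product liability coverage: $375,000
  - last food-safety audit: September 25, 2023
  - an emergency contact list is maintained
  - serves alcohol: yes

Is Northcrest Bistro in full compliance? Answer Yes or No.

Yes

1. product liability coverage $375,000 ≥ $350,000 → met
2. fire-suppression system test 353 days ago vs limit 365 → met
3. condition 'seating capacity exceeds 50' does not hold → requirement n/a → met
4. emergency contact list present → met
5. health inspection 440 days ago vs limit 540 → met
6. grease-trap servicing 262 days ago vs limit 270 → met
7. condition 'serves alcohol' holds; food-safety audit 79 days ago vs limit 90 → met
8. ventilation inspection 344 days ago vs limit 365 → met
All met.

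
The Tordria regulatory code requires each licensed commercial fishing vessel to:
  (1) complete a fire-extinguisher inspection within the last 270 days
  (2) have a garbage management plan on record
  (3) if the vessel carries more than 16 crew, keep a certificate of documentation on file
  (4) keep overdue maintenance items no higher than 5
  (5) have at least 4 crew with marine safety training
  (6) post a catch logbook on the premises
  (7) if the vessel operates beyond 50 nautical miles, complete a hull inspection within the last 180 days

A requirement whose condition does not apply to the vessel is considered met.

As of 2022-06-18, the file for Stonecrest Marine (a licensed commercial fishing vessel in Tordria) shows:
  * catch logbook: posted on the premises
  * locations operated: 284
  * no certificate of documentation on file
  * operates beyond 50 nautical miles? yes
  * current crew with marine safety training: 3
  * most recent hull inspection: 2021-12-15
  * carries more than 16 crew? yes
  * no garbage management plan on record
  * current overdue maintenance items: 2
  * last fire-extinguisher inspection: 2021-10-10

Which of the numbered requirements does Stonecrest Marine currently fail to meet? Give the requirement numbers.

1. fire-extinguisher inspection 251 days ago vs limit 270 → met
2. garbage management plan absent → not met
3. condition 'carries more than 16 crew' holds; certificate of documentation absent → not met
4. overdue maintenance items 2 ≤ 5 → met
5. crew with marine safety training 3 < 4 → not met
6. catch logbook present → met
7. condition 'operates beyond 50 nautical miles' holds; hull inspection 185 days ago vs limit 180 → not met
Not met: 2, 3, 5, 7

2, 3, 5, 7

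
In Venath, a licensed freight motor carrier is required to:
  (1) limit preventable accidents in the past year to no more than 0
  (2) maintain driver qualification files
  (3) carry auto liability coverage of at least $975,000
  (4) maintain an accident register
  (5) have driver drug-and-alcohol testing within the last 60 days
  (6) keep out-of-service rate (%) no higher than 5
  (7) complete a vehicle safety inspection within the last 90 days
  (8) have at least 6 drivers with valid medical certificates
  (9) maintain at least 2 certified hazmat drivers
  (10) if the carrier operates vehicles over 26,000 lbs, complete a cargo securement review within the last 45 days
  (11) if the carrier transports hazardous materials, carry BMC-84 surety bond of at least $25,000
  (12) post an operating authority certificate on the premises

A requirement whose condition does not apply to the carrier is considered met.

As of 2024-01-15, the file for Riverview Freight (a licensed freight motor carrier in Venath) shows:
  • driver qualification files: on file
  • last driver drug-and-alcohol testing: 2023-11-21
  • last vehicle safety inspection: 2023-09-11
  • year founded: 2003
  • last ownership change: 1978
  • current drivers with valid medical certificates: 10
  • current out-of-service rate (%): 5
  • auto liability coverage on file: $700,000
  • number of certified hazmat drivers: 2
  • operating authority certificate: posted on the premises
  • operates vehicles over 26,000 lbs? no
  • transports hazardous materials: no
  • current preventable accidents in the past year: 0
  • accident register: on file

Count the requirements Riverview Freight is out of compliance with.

2

1. preventable accidents in the past year 0 ≤ 0 → met
2. driver qualification files present → met
3. auto liability coverage $700,000 < $975,000 → not met
4. accident register present → met
5. driver drug-and-alcohol testing 55 days ago vs limit 60 → met
6. out-of-service rate (%) 5 ≤ 5 → met
7. vehicle safety inspection 126 days ago vs limit 90 → not met
8. drivers with valid medical certificates 10 ≥ 6 → met
9. certified hazmat drivers 2 ≥ 2 → met
10. condition 'operates vehicles over 26,000 lbs' does not hold → requirement n/a → met
11. condition 'transports hazardous materials' does not hold → requirement n/a → met
12. operating authority certificate present → met
Not met: 2 of 12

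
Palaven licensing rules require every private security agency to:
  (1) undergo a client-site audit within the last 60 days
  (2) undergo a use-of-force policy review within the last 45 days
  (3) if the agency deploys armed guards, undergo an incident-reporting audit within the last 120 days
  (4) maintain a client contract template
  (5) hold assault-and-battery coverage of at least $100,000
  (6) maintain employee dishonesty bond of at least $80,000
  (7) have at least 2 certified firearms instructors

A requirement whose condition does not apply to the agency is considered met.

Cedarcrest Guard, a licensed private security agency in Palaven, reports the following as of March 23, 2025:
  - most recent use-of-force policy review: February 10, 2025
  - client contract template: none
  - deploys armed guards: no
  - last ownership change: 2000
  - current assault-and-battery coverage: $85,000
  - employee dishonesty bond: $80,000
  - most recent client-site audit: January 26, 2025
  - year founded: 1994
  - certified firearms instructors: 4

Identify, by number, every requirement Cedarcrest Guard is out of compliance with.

1. client-site audit 56 days ago vs limit 60 → met
2. use-of-force policy review 41 days ago vs limit 45 → met
3. condition 'deploys armed guards' does not hold → requirement n/a → met
4. client contract template absent → not met
5. assault-and-battery coverage $85,000 < $100,000 → not met
6. employee dishonesty bond $80,000 ≥ $80,000 → met
7. certified firearms instructors 4 ≥ 2 → met
Not met: 4, 5

4, 5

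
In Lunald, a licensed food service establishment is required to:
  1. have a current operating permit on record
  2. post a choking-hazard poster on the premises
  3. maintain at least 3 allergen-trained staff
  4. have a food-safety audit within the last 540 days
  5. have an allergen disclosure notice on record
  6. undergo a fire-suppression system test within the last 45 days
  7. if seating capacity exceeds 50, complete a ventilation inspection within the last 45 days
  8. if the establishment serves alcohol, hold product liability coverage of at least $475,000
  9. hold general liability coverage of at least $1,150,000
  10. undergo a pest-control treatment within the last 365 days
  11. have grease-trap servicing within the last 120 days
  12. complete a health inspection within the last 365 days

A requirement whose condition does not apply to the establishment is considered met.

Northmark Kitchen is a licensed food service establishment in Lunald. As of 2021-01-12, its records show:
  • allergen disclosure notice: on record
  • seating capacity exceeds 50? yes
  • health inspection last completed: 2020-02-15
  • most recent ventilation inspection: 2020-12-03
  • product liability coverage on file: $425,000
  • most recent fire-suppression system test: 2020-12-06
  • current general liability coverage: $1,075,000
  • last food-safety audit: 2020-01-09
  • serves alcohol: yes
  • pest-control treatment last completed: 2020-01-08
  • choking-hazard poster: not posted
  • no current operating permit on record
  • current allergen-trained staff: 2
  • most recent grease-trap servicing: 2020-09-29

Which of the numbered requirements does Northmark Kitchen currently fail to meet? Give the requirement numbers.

1, 2, 3, 8, 9, 10

1. current operating permit absent → not met
2. choking-hazard poster absent → not met
3. allergen-trained staff 2 < 3 → not met
4. food-safety audit 369 days ago vs limit 540 → met
5. allergen disclosure notice present → met
6. fire-suppression system test 37 days ago vs limit 45 → met
7. condition 'seating capacity exceeds 50' holds; ventilation inspection 40 days ago vs limit 45 → met
8. condition 'serves alcohol' holds; product liability coverage $425,000 < $475,000 → not met
9. general liability coverage $1,075,000 < $1,150,000 → not met
10. pest-control treatment 370 days ago vs limit 365 → not met
11. grease-trap servicing 105 days ago vs limit 120 → met
12. health inspection 332 days ago vs limit 365 → met
Not met: 1, 2, 3, 8, 9, 10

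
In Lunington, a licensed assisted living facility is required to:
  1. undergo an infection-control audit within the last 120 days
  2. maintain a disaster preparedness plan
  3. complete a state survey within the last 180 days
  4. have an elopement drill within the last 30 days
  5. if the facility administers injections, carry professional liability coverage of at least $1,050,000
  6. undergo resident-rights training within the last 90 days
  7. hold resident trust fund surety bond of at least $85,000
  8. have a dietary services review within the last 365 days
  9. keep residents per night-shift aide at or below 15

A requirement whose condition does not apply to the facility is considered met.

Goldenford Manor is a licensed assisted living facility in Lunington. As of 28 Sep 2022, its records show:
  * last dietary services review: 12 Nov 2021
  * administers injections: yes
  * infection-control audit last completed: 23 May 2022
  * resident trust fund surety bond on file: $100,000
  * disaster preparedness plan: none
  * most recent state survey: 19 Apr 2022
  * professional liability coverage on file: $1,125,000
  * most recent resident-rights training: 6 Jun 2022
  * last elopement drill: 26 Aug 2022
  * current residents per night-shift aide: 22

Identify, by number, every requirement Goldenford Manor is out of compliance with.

1. infection-control audit 128 days ago vs limit 120 → not met
2. disaster preparedness plan absent → not met
3. state survey 162 days ago vs limit 180 → met
4. elopement drill 33 days ago vs limit 30 → not met
5. condition 'administers injections' holds; professional liability coverage $1,125,000 ≥ $1,050,000 → met
6. resident-rights training 114 days ago vs limit 90 → not met
7. resident trust fund surety bond $100,000 ≥ $85,000 → met
8. dietary services review 320 days ago vs limit 365 → met
9. residents per night-shift aide 22 > 15 → not met
Not met: 1, 2, 4, 6, 9

1, 2, 4, 6, 9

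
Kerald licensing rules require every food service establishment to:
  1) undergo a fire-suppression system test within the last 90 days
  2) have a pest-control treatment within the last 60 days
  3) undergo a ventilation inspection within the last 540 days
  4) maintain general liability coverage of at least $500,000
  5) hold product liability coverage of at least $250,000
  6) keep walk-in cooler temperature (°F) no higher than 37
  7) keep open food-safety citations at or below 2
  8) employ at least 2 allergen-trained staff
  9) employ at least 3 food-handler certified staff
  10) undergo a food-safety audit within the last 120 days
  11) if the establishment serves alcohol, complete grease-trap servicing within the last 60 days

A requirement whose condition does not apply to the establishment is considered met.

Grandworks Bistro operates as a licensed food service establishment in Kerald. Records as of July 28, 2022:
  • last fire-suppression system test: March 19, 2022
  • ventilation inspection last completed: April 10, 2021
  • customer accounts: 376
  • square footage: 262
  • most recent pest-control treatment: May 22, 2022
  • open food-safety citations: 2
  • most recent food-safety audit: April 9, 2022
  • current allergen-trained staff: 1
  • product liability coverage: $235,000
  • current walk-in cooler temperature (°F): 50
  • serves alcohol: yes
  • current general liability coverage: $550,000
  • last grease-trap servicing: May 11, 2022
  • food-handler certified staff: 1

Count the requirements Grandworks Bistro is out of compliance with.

7

1. fire-suppression system test 131 days ago vs limit 90 → not met
2. pest-control treatment 67 days ago vs limit 60 → not met
3. ventilation inspection 474 days ago vs limit 540 → met
4. general liability coverage $550,000 ≥ $500,000 → met
5. product liability coverage $235,000 < $250,000 → not met
6. walk-in cooler temperature (°F) 50 > 37 → not met
7. open food-safety citations 2 ≤ 2 → met
8. allergen-trained staff 1 < 2 → not met
9. food-handler certified staff 1 < 3 → not met
10. food-safety audit 110 days ago vs limit 120 → met
11. condition 'serves alcohol' holds; grease-trap servicing 78 days ago vs limit 60 → not met
Not met: 7 of 11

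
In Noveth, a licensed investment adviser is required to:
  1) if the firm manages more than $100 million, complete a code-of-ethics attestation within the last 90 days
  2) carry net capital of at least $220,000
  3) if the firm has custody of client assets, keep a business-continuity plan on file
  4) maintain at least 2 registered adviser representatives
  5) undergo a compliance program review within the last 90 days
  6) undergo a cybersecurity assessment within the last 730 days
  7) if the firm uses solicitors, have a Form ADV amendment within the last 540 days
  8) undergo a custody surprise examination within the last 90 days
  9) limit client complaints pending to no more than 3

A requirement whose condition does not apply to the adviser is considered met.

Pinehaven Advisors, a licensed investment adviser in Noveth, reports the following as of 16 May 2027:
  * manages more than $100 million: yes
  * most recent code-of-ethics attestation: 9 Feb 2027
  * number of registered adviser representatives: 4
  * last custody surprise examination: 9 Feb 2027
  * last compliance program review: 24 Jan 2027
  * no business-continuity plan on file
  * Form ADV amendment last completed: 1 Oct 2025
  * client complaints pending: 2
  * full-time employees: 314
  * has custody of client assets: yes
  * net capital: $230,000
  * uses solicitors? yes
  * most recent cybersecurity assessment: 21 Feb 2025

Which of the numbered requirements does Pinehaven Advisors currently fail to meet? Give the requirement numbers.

1, 3, 5, 6, 7, 8

1. condition 'manages more than $100 million' holds; code-of-ethics attestation 96 days ago vs limit 90 → not met
2. net capital $230,000 ≥ $220,000 → met
3. condition 'has custody of client assets' holds; business-continuity plan absent → not met
4. registered adviser representatives 4 ≥ 2 → met
5. compliance program review 112 days ago vs limit 90 → not met
6. cybersecurity assessment 814 days ago vs limit 730 → not met
7. condition 'uses solicitors' holds; Form ADV amendment 592 days ago vs limit 540 → not met
8. custody surprise examination 96 days ago vs limit 90 → not met
9. client complaints pending 2 ≤ 3 → met
Not met: 1, 3, 5, 6, 7, 8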